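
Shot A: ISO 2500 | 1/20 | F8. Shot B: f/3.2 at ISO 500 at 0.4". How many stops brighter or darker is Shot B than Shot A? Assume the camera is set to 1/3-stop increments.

Aperture: f/8 → f/7.1 → f/6.3 → f/5.6 → f/5 → f/4.5 → f/4 → f/3.5 → f/3.2 — 2 2/3 stops opened up (brighter).
Shutter speed: 1/20 → 1/15 → 1/13 → 1/10 → 1/8 → 1/6 → 1/5 → 1/4 → 0.3 → 0.4 — 3 stops slower (brighter).
ISO: 2500 → 2000 → 1600 → 1250 → 1000 → 800 → 640 → 500 — 2 1/3 stops lower (darker).
Net: +2 2/3 +3 −2 1/3 = +3 1/3 stops.

3 1/3 stops brighter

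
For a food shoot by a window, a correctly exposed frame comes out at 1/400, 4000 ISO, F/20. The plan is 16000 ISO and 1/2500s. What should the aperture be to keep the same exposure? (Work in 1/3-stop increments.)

ISO: 4000 → 5000 → 6400 → 8000 → 10000 → 12800 → 16000 — 2 stops higher (brighter).
Shutter speed: 1/400 → 1/500 → 1/640 → 1/800 → 1/1000 → 1/1250 → 1/1600 → 1/2000 → 1/2500 — 2 2/3 stops shorter (darker).
Net change so far: 2/3 stop darker. Offset with the aperture: f/20 → f/18 → f/16.

f/16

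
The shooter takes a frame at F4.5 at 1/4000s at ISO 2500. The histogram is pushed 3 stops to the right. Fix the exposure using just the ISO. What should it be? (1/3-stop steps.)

Overexposed by 3 stops → need 3 stops darker.
ISO: 2500 → 2000 → 1600 → 1250 → 1000 → 800 → 640 → 500 → 400 → 320.

ISO 320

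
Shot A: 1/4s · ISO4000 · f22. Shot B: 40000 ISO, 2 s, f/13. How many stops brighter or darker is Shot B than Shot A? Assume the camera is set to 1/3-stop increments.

Aperture: f/22 → f/20 → f/18 → f/16 → f/14 → f/13 — 1 2/3 stops larger aperture (brighter).
Shutter speed: 1/4 → 0.3 → 0.4 → 0.5 → 0.6 → 0.8 → 1 → 1.3 → 1.6 → 2 — 3 stops slower (brighter).
ISO: 4000 → 5000 → 6400 → 8000 → 10000 → 12800 → 16000 → 20000 → 25600 → 32000 → 40000 — 3 1/3 stops higher (brighter).
Net: +1 2/3 +3 +3 1/3 = +8 stops.

8 stops brighter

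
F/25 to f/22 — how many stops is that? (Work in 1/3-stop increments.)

f/25 → f/22 — count the steps: 1 third-stops = 1/3 stop.

1/3 stop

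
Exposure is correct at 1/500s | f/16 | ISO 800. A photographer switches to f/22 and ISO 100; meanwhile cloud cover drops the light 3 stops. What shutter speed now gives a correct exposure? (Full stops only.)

Scene light: 3 stops darker.
Aperture: f/16 → f/22 — 1 stop narrower (darker).
ISO: 800 → 400 → 200 → 100 — 3 stops lower (darker).
Net so far: 7 stops darker. Shutter speed: 1/500 → 1/250 → 1/125 → 1/60 → 1/30 → 1/15 → 1/8 → 1/4.

1/4s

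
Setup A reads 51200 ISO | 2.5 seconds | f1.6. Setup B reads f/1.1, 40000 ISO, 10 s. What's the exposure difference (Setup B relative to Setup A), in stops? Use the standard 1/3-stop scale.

Aperture: f/1.6 → f/1.4 → f/1.2 → f/1.1 — 1 stop opened up (brighter).
Shutter speed: 2.5 → 3.2 → 4 → 5 → 6 → 8 → 10 — 2 stops longer (brighter).
ISO: 51200 → 40000 — 1/3 stop dropped (darker).
Net: +1 +2 −1/3 = +2 2/3 stops.

2 2/3 stops brighter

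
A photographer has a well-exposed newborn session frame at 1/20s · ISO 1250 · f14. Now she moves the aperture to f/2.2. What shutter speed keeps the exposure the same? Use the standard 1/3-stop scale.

Aperture: f/14 → f/13 → f/11 → f/10 → f/9 → f/8 → f/7.1 → f/6.3 → f/5.6 → f/5 → f/4.5 → f/4 → f/3.5 → f/3.2 → f/2.8 → f/2.5 → f/2.2 — 5 1/3 stops wider (brighter).
Need 5 1/3 stops darker from the shutter speed: 1/20 → 1/25 → 1/30 → 1/40 → 1/50 → 1/60 → 1/80 → 1/100 → 1/125 → 1/160 → 1/200 → 1/250 → 1/320 → 1/400 → 1/500 → 1/640 → 1/800.

1/800s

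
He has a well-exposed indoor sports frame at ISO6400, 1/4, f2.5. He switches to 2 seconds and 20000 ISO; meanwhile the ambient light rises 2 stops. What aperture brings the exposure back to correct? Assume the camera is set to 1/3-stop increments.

Scene light: 2 stops brighter.
Shutter speed: 1/4 → 0.3 → 0.4 → 0.5 → 0.6 → 0.8 → 1 → 1.3 → 1.6 → 2 — 3 stops slower (brighter).
ISO: 6400 → 8000 → 10000 → 12800 → 16000 → 20000 — 1 2/3 stops raised (brighter).
Net so far: 6 2/3 stops brighter. Aperture: f/2.5 → f/2.8 → f/3.2 → f/3.5 → f/4 → f/4.5 → f/5 → f/5.6 → f/6.3 → f/7.1 → f/8 → f/9 → f/10 → f/11 → f/13 → f/14 → f/16 → f/18 → f/20 → f/22 → f/25.

f/25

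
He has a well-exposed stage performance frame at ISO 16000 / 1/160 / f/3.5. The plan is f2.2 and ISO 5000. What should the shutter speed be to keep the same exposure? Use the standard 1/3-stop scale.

1/125s

Aperture: f/3.5 → f/3.2 → f/2.8 → f/2.5 → f/2.2 — 1 1/3 stops opened up (brighter).
ISO: 16000 → 12800 → 10000 → 8000 → 6400 → 5000 — 1 2/3 stops lower (darker).
Net change so far: 1/3 stop darker. Offset with the shutter speed: 1/160 → 1/125.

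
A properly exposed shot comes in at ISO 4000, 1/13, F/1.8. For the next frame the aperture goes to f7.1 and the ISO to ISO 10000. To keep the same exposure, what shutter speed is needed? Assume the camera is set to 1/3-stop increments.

Aperture: f/1.8 → f/2 → f/2.2 → f/2.5 → f/2.8 → f/3.2 → f/3.5 → f/4 → f/4.5 → f/5 → f/5.6 → f/6.3 → f/7.1 — 4 stops stopped down (darker).
ISO: 4000 → 5000 → 6400 → 8000 → 10000 — 1 1/3 stops raised (brighter).
Net change so far: 2 2/3 stops darker. Offset with the shutter speed: 1/13 → 1/10 → 1/8 → 1/6 → 1/5 → 1/4 → 0.3 → 0.4 → 0.5.

0.5 s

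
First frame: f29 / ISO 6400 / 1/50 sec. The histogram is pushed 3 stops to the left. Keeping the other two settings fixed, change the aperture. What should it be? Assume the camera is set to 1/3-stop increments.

f/10

Underexposed by 3 stops → need 3 stops brighter.
Aperture: f/29 → f/25 → f/22 → f/20 → f/18 → f/16 → f/14 → f/13 → f/11 → f/10.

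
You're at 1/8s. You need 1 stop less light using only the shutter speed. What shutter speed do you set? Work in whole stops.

1/15s

Shutter speed: 1/8 → 1/15 — 1 stop faster (darker).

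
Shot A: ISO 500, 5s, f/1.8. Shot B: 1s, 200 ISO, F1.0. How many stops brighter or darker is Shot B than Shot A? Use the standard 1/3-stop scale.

Aperture: f/1.8 → f/1.6 → f/1.4 → f/1.2 → f/1.1 → f/1.0 — 1 2/3 stops opened up (brighter).
Shutter speed: 5 → 4 → 3.2 → 2.5 → 2 → 1.6 → 1.3 → 1 — 2 1/3 stops shorter (darker).
ISO: 500 → 400 → 320 → 250 → 200 — 1 1/3 stops dropped (darker).
Net: +1 2/3 −2 1/3 −1 1/3 = −2 stops.

2 stops darker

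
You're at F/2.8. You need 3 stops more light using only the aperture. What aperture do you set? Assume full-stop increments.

Aperture: f/2.8 → f/2 → f/1.4 → f/1.0 — 3 stops larger aperture (brighter).

f/1.0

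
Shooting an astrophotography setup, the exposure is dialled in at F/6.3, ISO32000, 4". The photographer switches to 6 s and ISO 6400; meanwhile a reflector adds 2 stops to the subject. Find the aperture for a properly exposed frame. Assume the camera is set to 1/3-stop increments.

Scene light: 2 stops brighter.
Shutter speed: 4 → 5 → 6 — 2/3 stop longer (brighter).
ISO: 32000 → 25600 → 20000 → 16000 → 12800 → 10000 → 8000 → 6400 — 2 1/3 stops lower (darker).
Net so far: 1/3 stop brighter. Aperture: f/6.3 → f/7.1.

f/7.1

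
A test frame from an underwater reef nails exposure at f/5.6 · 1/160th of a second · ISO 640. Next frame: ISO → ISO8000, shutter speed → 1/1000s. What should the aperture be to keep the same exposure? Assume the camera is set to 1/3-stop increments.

f/8

ISO: 640 → 800 → 1000 → 1250 → 1600 → 2000 → 2500 → 3200 → 4000 → 5000 → 6400 → 8000 — 3 2/3 stops higher (brighter).
Shutter speed: 1/160 → 1/200 → 1/250 → 1/320 → 1/400 → 1/500 → 1/640 → 1/800 → 1/1000 — 2 2/3 stops faster (darker).
Net change so far: 1 stop brighter. Offset with the aperture: f/5.6 → f/6.3 → f/7.1 → f/8.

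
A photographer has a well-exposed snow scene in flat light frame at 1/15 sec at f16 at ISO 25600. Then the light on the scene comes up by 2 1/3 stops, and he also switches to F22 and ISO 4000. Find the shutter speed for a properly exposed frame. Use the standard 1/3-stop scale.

Scene light: 2 1/3 stops brighter.
Aperture: f/16 → f/18 → f/20 → f/22 — 1 stop stopped down (darker).
ISO: 25600 → 20000 → 16000 → 12800 → 10000 → 8000 → 6400 → 5000 → 4000 — 2 2/3 stops dropped (darker).
Net so far: 1 1/3 stops darker. Shutter speed: 1/15 → 1/13 → 1/10 → 1/8 → 1/6.

1/6s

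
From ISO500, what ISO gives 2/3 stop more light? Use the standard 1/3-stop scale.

ISO 800

ISO: 500 → 640 → 800 — 2/3 stop higher (brighter).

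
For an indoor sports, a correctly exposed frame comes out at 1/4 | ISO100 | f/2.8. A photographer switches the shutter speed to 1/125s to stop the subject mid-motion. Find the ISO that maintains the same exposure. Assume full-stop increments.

Shutter speed: 1/4 → 1/8 → 1/15 → 1/30 → 1/60 → 1/125 — 5 stops shorter (darker).
Need 5 stops brighter from the ISO: 100 → 200 → 400 → 800 → 1600 → 3200.

ISO 3200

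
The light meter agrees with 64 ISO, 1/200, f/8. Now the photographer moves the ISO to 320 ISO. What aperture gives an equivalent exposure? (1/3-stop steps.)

ISO: 64 → 80 → 100 → 125 → 160 → 200 → 250 → 320 — 2 1/3 stops raised (brighter).
Need 2 1/3 stops darker from the aperture: f/8 → f/9 → f/10 → f/11 → f/13 → f/14 → f/16 → f/18.

f/18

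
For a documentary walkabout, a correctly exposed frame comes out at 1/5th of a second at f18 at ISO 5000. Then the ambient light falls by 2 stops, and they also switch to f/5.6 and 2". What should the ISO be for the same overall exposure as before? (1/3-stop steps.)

ISO 200

Scene light: 2 stops darker.
Aperture: f/18 → f/16 → f/14 → f/13 → f/11 → f/10 → f/9 → f/8 → f/7.1 → f/6.3 → f/5.6 — 3 1/3 stops wider (brighter).
Shutter speed: 1/5 → 1/4 → 0.3 → 0.4 → 0.5 → 0.6 → 0.8 → 1 → 1.3 → 1.6 → 2 — 3 1/3 stops longer (brighter).
Net so far: 4 2/3 stops brighter. ISO: 5000 → 4000 → 3200 → 2500 → 2000 → 1600 → 1250 → 1000 → 800 → 640 → 500 → 400 → 320 → 250 → 200.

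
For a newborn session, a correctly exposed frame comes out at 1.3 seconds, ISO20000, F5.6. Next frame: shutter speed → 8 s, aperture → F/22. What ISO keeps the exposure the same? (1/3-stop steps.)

ISO 51200

Shutter speed: 1.3 → 1.6 → 2 → 2.5 → 3.2 → 4 → 5 → 6 → 8 — 2 2/3 stops longer (brighter).
Aperture: f/5.6 → f/6.3 → f/7.1 → f/8 → f/9 → f/10 → f/11 → f/13 → f/14 → f/16 → f/18 → f/20 → f/22 — 4 stops narrower (darker).
Net change so far: 1 1/3 stops darker. Offset with the ISO: 20000 → 25600 → 32000 → 40000 → 51200.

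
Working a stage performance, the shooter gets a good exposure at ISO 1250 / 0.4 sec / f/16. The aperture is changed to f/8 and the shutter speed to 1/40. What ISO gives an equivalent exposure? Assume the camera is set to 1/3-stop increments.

ISO 5000

Aperture: f/16 → f/14 → f/13 → f/11 → f/10 → f/9 → f/8 — 2 stops wider (brighter).
Shutter speed: 0.4 → 0.3 → 1/4 → 1/5 → 1/6 → 1/8 → 1/10 → 1/13 → 1/15 → 1/20 → 1/25 → 1/30 → 1/40 — 4 stops shorter (darker).
Net change so far: 2 stops darker. Offset with the ISO: 1250 → 1600 → 2000 → 2500 → 3200 → 4000 → 5000.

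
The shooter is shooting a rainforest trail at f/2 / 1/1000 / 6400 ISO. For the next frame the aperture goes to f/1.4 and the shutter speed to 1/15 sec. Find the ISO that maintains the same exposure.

Aperture: f/2 → f/1.4 — 1 stop wider (brighter).
Shutter speed: 1/1000 → 1/500 → 1/250 → 1/125 → 1/60 → 1/30 → 1/15 — 6 stops slower (brighter).
Net change so far: 7 stops brighter. Offset with the ISO: 6400 → 3200 → 1600 → 800 → 400 → 200 → 100 → 50.

ISO 50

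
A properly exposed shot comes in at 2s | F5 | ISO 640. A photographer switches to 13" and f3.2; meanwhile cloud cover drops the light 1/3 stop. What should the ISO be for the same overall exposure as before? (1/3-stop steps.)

Scene light: 1/3 stop darker.
Shutter speed: 2 → 2.5 → 3.2 → 4 → 5 → 6 → 8 → 10 → 13 — 2 2/3 stops slower (brighter).
Aperture: f/5 → f/4.5 → f/4 → f/3.5 → f/3.2 — 1 1/3 stops wider (brighter).
Net so far: 3 2/3 stops brighter. ISO: 640 → 500 → 400 → 320 → 250 → 200 → 160 → 125 → 100 → 80 → 64 → 50.

ISO 50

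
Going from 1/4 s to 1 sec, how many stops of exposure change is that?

1/4 → 1/2 → 1 — count the steps: 2 stops.

2 stops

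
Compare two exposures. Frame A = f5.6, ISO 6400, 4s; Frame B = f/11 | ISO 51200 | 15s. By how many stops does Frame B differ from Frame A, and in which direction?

Aperture: f/5.6 → f/8 → f/11 — 2 stops narrower (darker).
Shutter speed: 4 → 8 → 15 — 2 stops slower (brighter).
ISO: 6400 → 12800 → 25600 → 51200 — 3 stops higher (brighter).
Net: −2 +2 +3 = +3 stops.

3 stops brighter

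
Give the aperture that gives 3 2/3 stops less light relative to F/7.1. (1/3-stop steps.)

Aperture: f/7.1 → f/8 → f/9 → f/10 → f/11 → f/13 → f/14 → f/16 → f/18 → f/20 → f/22 → f/25 — 3 2/3 stops stopped down (darker).

f/25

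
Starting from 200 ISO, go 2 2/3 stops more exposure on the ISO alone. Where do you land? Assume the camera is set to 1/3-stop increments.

ISO 1250

ISO: 200 → 250 → 320 → 400 → 500 → 640 → 800 → 1000 → 1250 — 2 2/3 stops higher (brighter).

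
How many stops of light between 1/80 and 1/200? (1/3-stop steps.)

1 1/3 stops

1/80 → 1/100 → 1/125 → 1/160 → 1/200 — count the steps: 4 third-stops = 1 1/3 stops.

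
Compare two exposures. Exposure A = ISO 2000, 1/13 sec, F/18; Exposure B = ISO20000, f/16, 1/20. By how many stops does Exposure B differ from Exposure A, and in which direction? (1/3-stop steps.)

Aperture: f/18 → f/16 — 1/3 stop opened up (brighter).
Shutter speed: 1/13 → 1/15 → 1/20 — 2/3 stop shorter (darker).
ISO: 2000 → 2500 → 3200 → 4000 → 5000 → 6400 → 8000 → 10000 → 12800 → 16000 → 20000 — 3 1/3 stops raised (brighter).
Net: +1/3 −2/3 +3 1/3 = +3 stops.

3 stops brighter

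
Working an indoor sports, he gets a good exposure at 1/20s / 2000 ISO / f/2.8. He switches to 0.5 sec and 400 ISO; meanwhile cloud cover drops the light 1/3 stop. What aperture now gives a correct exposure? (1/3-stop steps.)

Scene light: 1/3 stop darker.
Shutter speed: 1/20 → 1/15 → 1/13 → 1/10 → 1/8 → 1/6 → 1/5 → 1/4 → 0.3 → 0.4 → 0.5 — 3 1/3 stops slower (brighter).
ISO: 2000 → 1600 → 1250 → 1000 → 800 → 640 → 500 → 400 — 2 1/3 stops lower (darker).
Net so far: 2/3 stop brighter. Aperture: f/2.8 → f/3.2 → f/3.5.

f/3.5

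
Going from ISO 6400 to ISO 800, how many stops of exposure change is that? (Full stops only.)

6400 → 3200 → 1600 → 800 — count the steps: 3 stops.

3 stops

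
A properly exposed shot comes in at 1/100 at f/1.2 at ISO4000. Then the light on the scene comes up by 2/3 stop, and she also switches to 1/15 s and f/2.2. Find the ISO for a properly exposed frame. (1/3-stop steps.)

ISO 1250

Scene light: 2/3 stop brighter.
Shutter speed: 1/100 → 1/80 → 1/60 → 1/50 → 1/40 → 1/30 → 1/25 → 1/20 → 1/15 — 2 2/3 stops slower (brighter).
Aperture: f/1.2 → f/1.4 → f/1.6 → f/1.8 → f/2 → f/2.2 — 1 2/3 stops stopped down (darker).
Net so far: 1 2/3 stops brighter. ISO: 4000 → 3200 → 2500 → 2000 → 1600 → 1250.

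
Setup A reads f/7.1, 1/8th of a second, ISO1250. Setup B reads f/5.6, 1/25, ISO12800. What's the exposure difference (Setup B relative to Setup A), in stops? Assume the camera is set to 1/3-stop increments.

Aperture: f/7.1 → f/6.3 → f/5.6 — 2/3 stop larger aperture (brighter).
Shutter speed: 1/8 → 1/10 → 1/13 → 1/15 → 1/20 → 1/25 — 1 2/3 stops shorter (darker).
ISO: 1250 → 1600 → 2000 → 2500 → 3200 → 4000 → 5000 → 6400 → 8000 → 10000 → 12800 — 3 1/3 stops raised (brighter).
Net: +2/3 −1 2/3 +3 1/3 = +2 1/3 stops.

2 1/3 stops brighter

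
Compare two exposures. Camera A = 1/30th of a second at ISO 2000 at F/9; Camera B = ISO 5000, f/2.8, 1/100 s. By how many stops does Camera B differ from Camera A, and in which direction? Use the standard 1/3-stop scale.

3 stops brighter

Aperture: f/9 → f/8 → f/7.1 → f/6.3 → f/5.6 → f/5 → f/4.5 → f/4 → f/3.5 → f/3.2 → f/2.8 — 3 1/3 stops wider (brighter).
Shutter speed: 1/30 → 1/40 → 1/50 → 1/60 → 1/80 → 1/100 — 1 2/3 stops shorter (darker).
ISO: 2000 → 2500 → 3200 → 4000 → 5000 — 1 1/3 stops higher (brighter).
Net: +3 1/3 −1 2/3 +1 1/3 = +3 stops.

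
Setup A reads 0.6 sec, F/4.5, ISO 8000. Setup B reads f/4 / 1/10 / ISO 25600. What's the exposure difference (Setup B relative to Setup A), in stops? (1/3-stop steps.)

Aperture: f/4.5 → f/4 — 1/3 stop wider (brighter).
Shutter speed: 0.6 → 0.5 → 0.4 → 0.3 → 1/4 → 1/5 → 1/6 → 1/8 → 1/10 — 2 2/3 stops faster (darker).
ISO: 8000 → 10000 → 12800 → 16000 → 20000 → 25600 — 1 2/3 stops raised (brighter).
Net: +1/3 −2 2/3 +1 2/3 = −2/3 stops.

2/3 stop darker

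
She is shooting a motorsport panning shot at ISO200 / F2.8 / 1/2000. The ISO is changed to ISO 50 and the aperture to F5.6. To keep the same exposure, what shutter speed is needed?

ISO: 200 → 100 → 50 — 2 stops lower (darker).
Aperture: f/2.8 → f/4 → f/5.6 — 2 stops stopped down (darker).
Net change so far: 4 stops darker. Offset with the shutter speed: 1/2000 → 1/1000 → 1/500 → 1/250 → 1/125.

1/125s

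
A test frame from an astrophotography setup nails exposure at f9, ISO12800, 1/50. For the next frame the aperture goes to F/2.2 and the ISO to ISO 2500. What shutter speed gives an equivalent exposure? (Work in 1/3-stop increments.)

Aperture: f/9 → f/8 → f/7.1 → f/6.3 → f/5.6 → f/5 → f/4.5 → f/4 → f/3.5 → f/3.2 → f/2.8 → f/2.5 → f/2.2 — 4 stops wider (brighter).
ISO: 12800 → 10000 → 8000 → 6400 → 5000 → 4000 → 3200 → 2500 — 2 1/3 stops dropped (darker).
Net change so far: 1 2/3 stops brighter. Offset with the shutter speed: 1/50 → 1/60 → 1/80 → 1/100 → 1/125 → 1/160.

1/160s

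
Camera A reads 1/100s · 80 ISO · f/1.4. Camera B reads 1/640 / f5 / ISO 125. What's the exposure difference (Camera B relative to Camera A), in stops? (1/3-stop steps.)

5 2/3 stops darker

Aperture: f/1.4 → f/1.6 → f/1.8 → f/2 → f/2.2 → f/2.5 → f/2.8 → f/3.2 → f/3.5 → f/4 → f/4.5 → f/5 — 3 2/3 stops stopped down (darker).
Shutter speed: 1/100 → 1/125 → 1/160 → 1/200 → 1/250 → 1/320 → 1/400 → 1/500 → 1/640 — 2 2/3 stops shorter (darker).
ISO: 80 → 100 → 125 — 2/3 stop higher (brighter).
Net: −3 2/3 −2 2/3 +2/3 = −5 2/3 stops.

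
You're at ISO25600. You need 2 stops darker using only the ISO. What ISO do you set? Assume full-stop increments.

ISO: 25600 → 12800 → 6400 — 2 stops lower (darker).

ISO 6400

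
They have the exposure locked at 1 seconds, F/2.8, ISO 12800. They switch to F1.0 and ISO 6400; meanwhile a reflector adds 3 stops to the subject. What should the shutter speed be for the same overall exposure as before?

Scene light: 3 stops brighter.
Aperture: f/2.8 → f/2 → f/1.4 → f/1.0 — 3 stops opened up (brighter).
ISO: 12800 → 6400 — 1 stop dropped (darker).
Net so far: 5 stops brighter. Shutter speed: 1 → 1/2 → 1/4 → 1/8 → 1/15 → 1/30.

1/30s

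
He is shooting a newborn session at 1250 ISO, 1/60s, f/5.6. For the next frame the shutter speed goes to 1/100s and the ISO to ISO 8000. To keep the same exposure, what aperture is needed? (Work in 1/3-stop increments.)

Shutter speed: 1/60 → 1/80 → 1/100 — 2/3 stop faster (darker).
ISO: 1250 → 1600 → 2000 → 2500 → 3200 → 4000 → 5000 → 6400 → 8000 — 2 2/3 stops higher (brighter).
Net change so far: 2 stops brighter. Offset with the aperture: f/5.6 → f/6.3 → f/7.1 → f/8 → f/9 → f/10 → f/11.

f/11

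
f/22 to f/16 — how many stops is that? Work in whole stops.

1 stop

f/22 → f/16 — count the steps: 1 stop.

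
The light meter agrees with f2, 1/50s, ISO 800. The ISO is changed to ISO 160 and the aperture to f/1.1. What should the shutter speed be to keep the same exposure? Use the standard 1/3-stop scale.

ISO: 800 → 640 → 500 → 400 → 320 → 250 → 200 → 160 — 2 1/3 stops dropped (darker).
Aperture: f/2 → f/1.8 → f/1.6 → f/1.4 → f/1.2 → f/1.1 — 1 2/3 stops opened up (brighter).
Net change so far: 2/3 stop darker. Offset with the shutter speed: 1/50 → 1/40 → 1/30.

1/30s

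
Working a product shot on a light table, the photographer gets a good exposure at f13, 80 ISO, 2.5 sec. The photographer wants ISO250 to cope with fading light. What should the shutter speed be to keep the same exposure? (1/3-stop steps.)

0.8 s

ISO: 80 → 100 → 125 → 160 → 200 → 250 — 1 2/3 stops raised (brighter).
Need 1 2/3 stops darker from the shutter speed: 2.5 → 2 → 1.6 → 1.3 → 1 → 0.8.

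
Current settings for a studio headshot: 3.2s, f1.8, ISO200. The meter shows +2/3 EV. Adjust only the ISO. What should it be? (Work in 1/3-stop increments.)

ISO 125

Overexposed by 2/3 stop → need 2/3 stop darker.
ISO: 200 → 160 → 125.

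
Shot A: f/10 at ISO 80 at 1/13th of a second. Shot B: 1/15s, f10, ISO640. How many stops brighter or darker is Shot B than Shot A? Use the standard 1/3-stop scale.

Aperture: unchanged.
Shutter speed: 1/13 → 1/15 — 1/3 stop faster (darker).
ISO: 80 → 100 → 125 → 160 → 200 → 250 → 320 → 400 → 500 → 640 — 3 stops raised (brighter).
Net: −1/3 +3 = +2 2/3 stops.

2 2/3 stops brighter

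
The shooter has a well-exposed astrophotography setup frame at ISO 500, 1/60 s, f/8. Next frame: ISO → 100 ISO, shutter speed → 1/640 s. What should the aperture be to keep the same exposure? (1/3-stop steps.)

ISO: 500 → 400 → 320 → 250 → 200 → 160 → 125 → 100 — 2 1/3 stops lower (darker).
Shutter speed: 1/60 → 1/80 → 1/100 → 1/125 → 1/160 → 1/200 → 1/250 → 1/320 → 1/400 → 1/500 → 1/640 — 3 1/3 stops faster (darker).
Net change so far: 5 2/3 stops darker. Offset with the aperture: f/8 → f/7.1 → f/6.3 → f/5.6 → f/5 → f/4.5 → f/4 → f/3.5 → f/3.2 → f/2.8 → f/2.5 → f/2.2 → f/2 → f/1.8 → f/1.6 → f/1.4 → f/1.2 → f/1.1.

f/1.1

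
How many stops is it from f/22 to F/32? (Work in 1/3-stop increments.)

f/22 → f/25 → f/29 → f/32 — count the steps: 3 third-stops = 1 stop.

1 stop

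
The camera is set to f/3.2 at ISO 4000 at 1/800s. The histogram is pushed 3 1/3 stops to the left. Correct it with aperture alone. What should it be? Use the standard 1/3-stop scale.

Underexposed by 3 1/3 stops → need 3 1/3 stops brighter.
Aperture: f/3.2 → f/2.8 → f/2.5 → f/2.2 → f/2 → f/1.8 → f/1.6 → f/1.4 → f/1.2 → f/1.1 → f/1.0.

f/1.0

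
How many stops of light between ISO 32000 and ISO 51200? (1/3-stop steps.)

2/3 stop

32000 → 40000 → 51200 — count the steps: 2 third-stops = 2/3 stop.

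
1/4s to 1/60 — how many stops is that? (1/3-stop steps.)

4 stops

1/4 → 1/5 → 1/6 → 1/8 → 1/10 → 1/13 → 1/15 → 1/20 → 1/25 → 1/30 → 1/40 → 1/50 → 1/60 — count the steps: 12 third-stops = 4 stops.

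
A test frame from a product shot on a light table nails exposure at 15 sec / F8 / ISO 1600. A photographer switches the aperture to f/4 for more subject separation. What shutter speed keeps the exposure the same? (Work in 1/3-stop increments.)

4 s

Aperture: f/8 → f/7.1 → f/6.3 → f/5.6 → f/5 → f/4.5 → f/4 — 2 stops larger aperture (brighter).
Need 2 stops darker from the shutter speed: 15 → 13 → 10 → 8 → 6 → 5 → 4.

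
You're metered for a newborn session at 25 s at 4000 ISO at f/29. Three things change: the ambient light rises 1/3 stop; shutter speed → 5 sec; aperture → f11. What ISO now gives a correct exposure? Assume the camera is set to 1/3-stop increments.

ISO 2500

Scene light: 1/3 stop brighter.
Shutter speed: 25 → 20 → 15 → 13 → 10 → 8 → 6 → 5 — 2 1/3 stops shorter (darker).
Aperture: f/29 → f/25 → f/22 → f/20 → f/18 → f/16 → f/14 → f/13 → f/11 — 2 2/3 stops wider (brighter).
Net so far: 2/3 stop brighter. ISO: 4000 → 3200 → 2500.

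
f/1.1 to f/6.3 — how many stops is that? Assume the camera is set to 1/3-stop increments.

5 stops

f/1.1 → f/1.2 → f/1.4 → f/1.6 → f/1.8 → f/2 → f/2.2 → f/2.5 → f/2.8 → f/3.2 → f/3.5 → f/4 → f/4.5 → f/5 → f/5.6 → f/6.3 — count the steps: 15 third-stops = 5 stops.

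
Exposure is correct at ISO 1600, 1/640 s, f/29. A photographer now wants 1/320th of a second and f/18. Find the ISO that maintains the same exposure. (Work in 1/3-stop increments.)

Shutter speed: 1/640 → 1/500 → 1/400 → 1/320 — 1 stop slower (brighter).
Aperture: f/29 → f/25 → f/22 → f/20 → f/18 — 1 1/3 stops wider (brighter).
Net change so far: 2 1/3 stops brighter. Offset with the ISO: 1600 → 1250 → 1000 → 800 → 640 → 500 → 400 → 320.

ISO 320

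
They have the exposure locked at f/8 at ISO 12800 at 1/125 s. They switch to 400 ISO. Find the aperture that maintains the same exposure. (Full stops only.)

f/1.4

ISO: 12800 → 6400 → 3200 → 1600 → 800 → 400 — 5 stops lower (darker).
Need 5 stops brighter from the aperture: f/8 → f/5.6 → f/4 → f/2.8 → f/2 → f/1.4.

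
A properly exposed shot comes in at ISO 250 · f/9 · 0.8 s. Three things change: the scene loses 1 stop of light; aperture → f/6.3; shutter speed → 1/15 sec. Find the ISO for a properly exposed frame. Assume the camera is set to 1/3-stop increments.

ISO 3200

Scene light: 1 stop darker.
Aperture: f/9 → f/8 → f/7.1 → f/6.3 — 1 stop larger aperture (brighter).
Shutter speed: 0.8 → 0.6 → 0.5 → 0.4 → 0.3 → 1/4 → 1/5 → 1/6 → 1/8 → 1/10 → 1/13 → 1/15 — 3 2/3 stops faster (darker).
Net so far: 3 2/3 stops darker. ISO: 250 → 320 → 400 → 500 → 640 → 800 → 1000 → 1250 → 1600 → 2000 → 2500 → 3200.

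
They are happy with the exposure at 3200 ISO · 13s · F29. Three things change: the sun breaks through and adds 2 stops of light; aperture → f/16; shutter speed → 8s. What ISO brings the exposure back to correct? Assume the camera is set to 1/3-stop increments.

Scene light: 2 stops brighter.
Aperture: f/29 → f/25 → f/22 → f/20 → f/18 → f/16 — 1 2/3 stops opened up (brighter).
Shutter speed: 13 → 10 → 8 — 2/3 stop faster (darker).
Net so far: 3 stops brighter. ISO: 3200 → 2500 → 2000 → 1600 → 1250 → 1000 → 800 → 640 → 500 → 400.

ISO 400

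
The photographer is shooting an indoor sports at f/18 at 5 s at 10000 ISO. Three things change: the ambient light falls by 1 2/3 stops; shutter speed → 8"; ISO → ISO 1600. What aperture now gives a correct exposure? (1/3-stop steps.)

f/5

Scene light: 1 2/3 stops darker.
Shutter speed: 5 → 6 → 8 — 2/3 stop longer (brighter).
ISO: 10000 → 8000 → 6400 → 5000 → 4000 → 3200 → 2500 → 2000 → 1600 — 2 2/3 stops lower (darker).
Net so far: 3 2/3 stops darker. Aperture: f/18 → f/16 → f/14 → f/13 → f/11 → f/10 → f/9 → f/8 → f/7.1 → f/6.3 → f/5.6 → f/5.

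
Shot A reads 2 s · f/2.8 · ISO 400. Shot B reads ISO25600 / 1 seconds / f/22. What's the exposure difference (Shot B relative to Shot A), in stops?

1 stop darker

Aperture: f/2.8 → f/4 → f/5.6 → f/8 → f/11 → f/16 → f/22 — 6 stops narrower (darker).
Shutter speed: 2 → 1 — 1 stop shorter (darker).
ISO: 400 → 800 → 1600 → 3200 → 6400 → 12800 → 25600 — 6 stops raised (brighter).
Net: −6 −1 +6 = −1 stop.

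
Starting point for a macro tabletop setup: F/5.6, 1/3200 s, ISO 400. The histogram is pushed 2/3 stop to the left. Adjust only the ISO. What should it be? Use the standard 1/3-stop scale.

Underexposed by 2/3 stop → need 2/3 stop brighter.
ISO: 400 → 500 → 640.

ISO 640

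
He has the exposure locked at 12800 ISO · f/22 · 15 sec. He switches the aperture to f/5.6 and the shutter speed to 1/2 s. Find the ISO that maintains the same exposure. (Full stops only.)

ISO 25600

Aperture: f/22 → f/16 → f/11 → f/8 → f/5.6 — 4 stops opened up (brighter).
Shutter speed: 15 → 8 → 4 → 2 → 1 → 1/2 — 5 stops shorter (darker).
Net change so far: 1 stop darker. Offset with the ISO: 12800 → 25600.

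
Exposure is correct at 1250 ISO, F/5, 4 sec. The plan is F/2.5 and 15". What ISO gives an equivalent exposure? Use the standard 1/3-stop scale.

ISO 80

Aperture: f/5 → f/4.5 → f/4 → f/3.5 → f/3.2 → f/2.8 → f/2.5 — 2 stops larger aperture (brighter).
Shutter speed: 4 → 5 → 6 → 8 → 10 → 13 → 15 — 2 stops longer (brighter).
Net change so far: 4 stops brighter. Offset with the ISO: 1250 → 1000 → 800 → 640 → 500 → 400 → 320 → 250 → 200 → 160 → 125 → 100 → 80.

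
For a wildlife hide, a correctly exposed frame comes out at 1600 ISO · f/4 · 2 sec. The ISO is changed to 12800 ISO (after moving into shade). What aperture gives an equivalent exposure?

f/11

ISO: 1600 → 3200 → 6400 → 12800 — 3 stops raised (brighter).
Need 3 stops darker from the aperture: f/4 → f/5.6 → f/8 → f/11.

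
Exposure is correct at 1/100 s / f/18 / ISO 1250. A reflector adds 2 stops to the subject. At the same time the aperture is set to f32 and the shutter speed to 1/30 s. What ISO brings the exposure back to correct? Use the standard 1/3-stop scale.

Scene light: 2 stops brighter.
Aperture: f/18 → f/20 → f/22 → f/25 → f/29 → f/32 — 1 2/3 stops stopped down (darker).
Shutter speed: 1/100 → 1/80 → 1/60 → 1/50 → 1/40 → 1/30 — 1 2/3 stops slower (brighter).
Net so far: 2 stops brighter. ISO: 1250 → 1000 → 800 → 640 → 500 → 400 → 320.

ISO 320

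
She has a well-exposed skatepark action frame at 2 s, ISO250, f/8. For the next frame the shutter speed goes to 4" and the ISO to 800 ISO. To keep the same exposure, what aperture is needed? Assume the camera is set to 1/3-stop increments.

Shutter speed: 2 → 2.5 → 3.2 → 4 — 1 stop longer (brighter).
ISO: 250 → 320 → 400 → 500 → 640 → 800 — 1 2/3 stops raised (brighter).
Net change so far: 2 2/3 stops brighter. Offset with the aperture: f/8 → f/9 → f/10 → f/11 → f/13 → f/14 → f/16 → f/18 → f/20.

f/20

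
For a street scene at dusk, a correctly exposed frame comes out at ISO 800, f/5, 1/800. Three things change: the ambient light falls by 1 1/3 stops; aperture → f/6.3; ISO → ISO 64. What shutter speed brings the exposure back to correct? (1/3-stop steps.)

Scene light: 1 1/3 stops darker.
Aperture: f/5 → f/5.6 → f/6.3 — 2/3 stop narrower (darker).
ISO: 800 → 640 → 500 → 400 → 320 → 250 → 200 → 160 → 125 → 100 → 80 → 64 — 3 2/3 stops lower (darker).
Net so far: 5 2/3 stops darker. Shutter speed: 1/800 → 1/640 → 1/500 → 1/400 → 1/320 → 1/250 → 1/200 → 1/160 → 1/125 → 1/100 → 1/80 → 1/60 → 1/50 → 1/40 → 1/30 → 1/25 → 1/20 → 1/15.

1/15s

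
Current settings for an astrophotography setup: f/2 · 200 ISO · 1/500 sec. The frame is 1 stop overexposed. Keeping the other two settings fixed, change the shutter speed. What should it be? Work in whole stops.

1/1000s

Overexposed by 1 stop → need 1 stop darker.
Shutter speed: 1/500 → 1/1000.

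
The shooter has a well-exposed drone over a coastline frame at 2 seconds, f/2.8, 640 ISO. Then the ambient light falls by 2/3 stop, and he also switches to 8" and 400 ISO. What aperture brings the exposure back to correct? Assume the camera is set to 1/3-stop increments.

Scene light: 2/3 stop darker.
Shutter speed: 2 → 2.5 → 3.2 → 4 → 5 → 6 → 8 — 2 stops slower (brighter).
ISO: 640 → 500 → 400 — 2/3 stop dropped (darker).
Net so far: 2/3 stop brighter. Aperture: f/2.8 → f/3.2 → f/3.5.

f/3.5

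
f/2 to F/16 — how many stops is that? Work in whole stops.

6 stops

f/2 → f/2.8 → f/4 → f/5.6 → f/8 → f/11 → f/16 — count the steps: 6 stops.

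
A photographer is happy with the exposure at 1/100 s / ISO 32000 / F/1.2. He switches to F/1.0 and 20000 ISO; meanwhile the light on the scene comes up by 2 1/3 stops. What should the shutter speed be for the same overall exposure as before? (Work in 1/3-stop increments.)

1/500s

Scene light: 2 1/3 stops brighter.
Aperture: f/1.2 → f/1.1 → f/1.0 — 2/3 stop wider (brighter).
ISO: 32000 → 25600 → 20000 — 2/3 stop lower (darker).
Net so far: 2 1/3 stops brighter. Shutter speed: 1/100 → 1/125 → 1/160 → 1/200 → 1/250 → 1/320 → 1/400 → 1/500.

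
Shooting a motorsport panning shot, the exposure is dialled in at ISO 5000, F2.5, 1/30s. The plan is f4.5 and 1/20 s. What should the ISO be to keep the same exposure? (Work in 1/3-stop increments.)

Aperture: f/2.5 → f/2.8 → f/3.2 → f/3.5 → f/4 → f/4.5 — 1 2/3 stops narrower (darker).
Shutter speed: 1/30 → 1/25 → 1/20 — 2/3 stop slower (brighter).
Net change so far: 1 stop darker. Offset with the ISO: 5000 → 6400 → 8000 → 10000.

ISO 10000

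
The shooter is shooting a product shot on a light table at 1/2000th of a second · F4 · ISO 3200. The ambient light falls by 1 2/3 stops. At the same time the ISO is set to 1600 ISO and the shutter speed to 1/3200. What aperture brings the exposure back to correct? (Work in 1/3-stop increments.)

Scene light: 1 2/3 stops darker.
ISO: 3200 → 2500 → 2000 → 1600 — 1 stop lower (darker).
Shutter speed: 1/2000 → 1/2500 → 1/3200 — 2/3 stop faster (darker).
Net so far: 3 1/3 stops darker. Aperture: f/4 → f/3.5 → f/3.2 → f/2.8 → f/2.5 → f/2.2 → f/2 → f/1.8 → f/1.6 → f/1.4 → f/1.2.

f/1.2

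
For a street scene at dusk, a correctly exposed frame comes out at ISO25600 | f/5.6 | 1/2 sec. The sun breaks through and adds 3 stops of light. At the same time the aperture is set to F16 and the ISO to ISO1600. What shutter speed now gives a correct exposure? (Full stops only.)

8 s

Scene light: 3 stops brighter.
Aperture: f/5.6 → f/8 → f/11 → f/16 — 3 stops narrower (darker).
ISO: 25600 → 12800 → 6400 → 3200 → 1600 — 4 stops lower (darker).
Net so far: 4 stops darker. Shutter speed: 1/2 → 1 → 2 → 4 → 8.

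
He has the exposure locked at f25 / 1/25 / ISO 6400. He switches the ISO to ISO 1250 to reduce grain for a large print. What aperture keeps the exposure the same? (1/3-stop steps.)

f/11

ISO: 6400 → 5000 → 4000 → 3200 → 2500 → 2000 → 1600 → 1250 — 2 1/3 stops lower (darker).
Need 2 1/3 stops brighter from the aperture: f/25 → f/22 → f/20 → f/18 → f/16 → f/14 → f/13 → f/11.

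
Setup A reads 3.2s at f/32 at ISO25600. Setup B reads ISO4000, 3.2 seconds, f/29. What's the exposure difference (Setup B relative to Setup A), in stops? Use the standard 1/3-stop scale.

2 1/3 stops darker

Aperture: f/32 → f/29 — 1/3 stop wider (brighter).
Shutter speed: unchanged.
ISO: 25600 → 20000 → 16000 → 12800 → 10000 → 8000 → 6400 → 5000 → 4000 — 2 2/3 stops dropped (darker).
Net: +1/3 −2 2/3 = −2 1/3 stops.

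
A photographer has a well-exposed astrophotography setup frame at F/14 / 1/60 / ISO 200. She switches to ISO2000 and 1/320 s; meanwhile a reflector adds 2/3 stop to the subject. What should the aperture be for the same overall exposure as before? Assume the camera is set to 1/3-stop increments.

Scene light: 2/3 stop brighter.
ISO: 200 → 250 → 320 → 400 → 500 → 640 → 800 → 1000 → 1250 → 1600 → 2000 — 3 1/3 stops higher (brighter).
Shutter speed: 1/60 → 1/80 → 1/100 → 1/125 → 1/160 → 1/200 → 1/250 → 1/320 — 2 1/3 stops faster (darker).
Net so far: 1 2/3 stops brighter. Aperture: f/14 → f/16 → f/18 → f/20 → f/22 → f/25.

f/25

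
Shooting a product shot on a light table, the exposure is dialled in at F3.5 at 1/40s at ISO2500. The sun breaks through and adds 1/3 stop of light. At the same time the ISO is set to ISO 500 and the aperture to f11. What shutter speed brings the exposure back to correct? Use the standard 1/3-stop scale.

Scene light: 1/3 stop brighter.
ISO: 2500 → 2000 → 1600 → 1250 → 1000 → 800 → 640 → 500 — 2 1/3 stops lower (darker).
Aperture: f/3.5 → f/4 → f/4.5 → f/5 → f/5.6 → f/6.3 → f/7.1 → f/8 → f/9 → f/10 → f/11 — 3 1/3 stops stopped down (darker).
Net so far: 5 1/3 stops darker. Shutter speed: 1/40 → 1/30 → 1/25 → 1/20 → 1/15 → 1/13 → 1/10 → 1/8 → 1/6 → 1/5 → 1/4 → 0.3 → 0.4 → 0.5 → 0.6 → 0.8 → 1.

1 s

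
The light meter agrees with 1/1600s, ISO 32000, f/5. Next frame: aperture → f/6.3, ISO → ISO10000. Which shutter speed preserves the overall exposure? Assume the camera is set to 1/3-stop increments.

1/320s

Aperture: f/5 → f/5.6 → f/6.3 — 2/3 stop smaller aperture (darker).
ISO: 32000 → 25600 → 20000 → 16000 → 12800 → 10000 — 1 2/3 stops dropped (darker).
Net change so far: 2 1/3 stops darker. Offset with the shutter speed: 1/1600 → 1/1250 → 1/1000 → 1/800 → 1/640 → 1/500 → 1/400 → 1/320.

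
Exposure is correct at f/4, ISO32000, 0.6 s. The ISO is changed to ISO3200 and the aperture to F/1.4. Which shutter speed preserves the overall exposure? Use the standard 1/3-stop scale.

ISO: 32000 → 25600 → 20000 → 16000 → 12800 → 10000 → 8000 → 6400 → 5000 → 4000 → 3200 — 3 1/3 stops lower (darker).
Aperture: f/4 → f/3.5 → f/3.2 → f/2.8 → f/2.5 → f/2.2 → f/2 → f/1.8 → f/1.6 → f/1.4 — 3 stops opened up (brighter).
Net change so far: 1/3 stop darker. Offset with the shutter speed: 0.6 → 0.8.

0.8 s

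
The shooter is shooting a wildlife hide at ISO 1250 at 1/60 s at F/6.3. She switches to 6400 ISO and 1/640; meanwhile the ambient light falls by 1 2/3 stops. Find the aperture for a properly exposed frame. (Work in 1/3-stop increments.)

f/2.5

Scene light: 1 2/3 stops darker.
ISO: 1250 → 1600 → 2000 → 2500 → 3200 → 4000 → 5000 → 6400 — 2 1/3 stops raised (brighter).
Shutter speed: 1/60 → 1/80 → 1/100 → 1/125 → 1/160 → 1/200 → 1/250 → 1/320 → 1/400 → 1/500 → 1/640 — 3 1/3 stops shorter (darker).
Net so far: 2 2/3 stops darker. Aperture: f/6.3 → f/5.6 → f/5 → f/4.5 → f/4 → f/3.5 → f/3.2 → f/2.8 → f/2.5.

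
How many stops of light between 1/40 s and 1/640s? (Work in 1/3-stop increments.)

1/40 → 1/50 → 1/60 → 1/80 → 1/100 → 1/125 → 1/160 → 1/200 → 1/250 → 1/320 → 1/400 → 1/500 → 1/640 — count the steps: 12 third-stops = 4 stops.

4 stops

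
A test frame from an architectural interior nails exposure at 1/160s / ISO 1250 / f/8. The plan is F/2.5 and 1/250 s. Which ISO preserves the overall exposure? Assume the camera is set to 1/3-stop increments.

ISO 200

Aperture: f/8 → f/7.1 → f/6.3 → f/5.6 → f/5 → f/4.5 → f/4 → f/3.5 → f/3.2 → f/2.8 → f/2.5 — 3 1/3 stops opened up (brighter).
Shutter speed: 1/160 → 1/200 → 1/250 — 2/3 stop shorter (darker).
Net change so far: 2 2/3 stops brighter. Offset with the ISO: 1250 → 1000 → 800 → 640 → 500 → 400 → 320 → 250 → 200.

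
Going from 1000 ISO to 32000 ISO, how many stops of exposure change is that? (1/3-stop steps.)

1000 → 1250 → 1600 → 2000 → 2500 → 3200 → 4000 → 5000 → 6400 → 8000 → 10000 → 12800 → 16000 → 20000 → 25600 → 32000 — count the steps: 15 third-stops = 5 stops.

5 stops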